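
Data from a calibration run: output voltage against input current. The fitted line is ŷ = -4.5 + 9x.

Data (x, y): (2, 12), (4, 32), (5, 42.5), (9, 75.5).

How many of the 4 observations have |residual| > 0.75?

x=2: ŷ = -4.5 + 9·2 = 13.5; r = 12 − 13.5 = -1.5
x=4: ŷ = -4.5 + 9·4 = 31.5; r = 32 − 31.5 = 0.5
x=5: ŷ = -4.5 + 9·5 = 40.5; r = 42.5 − 40.5 = 2
x=9: ŷ = -4.5 + 9·9 = 76.5; r = 75.5 − 76.5 = -1
|r| > 0.75: x=2 (|r|=1.5), x=5 (|r|=2), x=9 (|r|=1) → 3

3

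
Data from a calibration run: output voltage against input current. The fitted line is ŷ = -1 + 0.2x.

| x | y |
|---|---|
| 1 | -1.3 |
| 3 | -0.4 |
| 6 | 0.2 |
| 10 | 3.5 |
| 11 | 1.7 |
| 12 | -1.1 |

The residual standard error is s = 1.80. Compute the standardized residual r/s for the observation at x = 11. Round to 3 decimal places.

ŷ = -1 + 0.2·11 = 1.2
r = 1.7 − 1.2 = 0.5
r/s = 0.5 / 1.80 = 0.278

0.278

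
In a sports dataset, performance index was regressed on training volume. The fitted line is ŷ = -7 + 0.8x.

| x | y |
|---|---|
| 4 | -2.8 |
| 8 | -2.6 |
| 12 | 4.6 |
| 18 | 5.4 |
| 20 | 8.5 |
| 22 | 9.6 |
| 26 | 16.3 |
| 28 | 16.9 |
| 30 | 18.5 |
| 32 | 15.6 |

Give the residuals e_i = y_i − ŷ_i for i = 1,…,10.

x=4: ŷ = -7 + 0.8·4 = -3.8; e = -2.8 − (-3.8) = 1
x=8: ŷ = -7 + 0.8·8 = -0.6; e = -2.6 − (-0.6) = -2
x=12: ŷ = -7 + 0.8·12 = 2.6; e = 4.6 − 2.6 = 2
x=18: ŷ = -7 + 0.8·18 = 7.4; e = 5.4 − 7.4 = -2
x=20: ŷ = -7 + 0.8·20 = 9; e = 8.5 − 9 = -0.5
x=22: ŷ = -7 + 0.8·22 = 10.6; e = 9.6 − 10.6 = -1
x=26: ŷ = -7 + 0.8·26 = 13.8; e = 16.3 − 13.8 = 2.5
x=28: ŷ = -7 + 0.8·28 = 15.4; e = 16.9 − 15.4 = 1.5
x=30: ŷ = -7 + 0.8·30 = 17; e = 18.5 − 17 = 1.5
x=32: ŷ = -7 + 0.8·32 = 18.6; e = 15.6 − 18.6 = -3

1, -2, 2, -2, -0.5, -1, 2.5, 1.5, 1.5, -3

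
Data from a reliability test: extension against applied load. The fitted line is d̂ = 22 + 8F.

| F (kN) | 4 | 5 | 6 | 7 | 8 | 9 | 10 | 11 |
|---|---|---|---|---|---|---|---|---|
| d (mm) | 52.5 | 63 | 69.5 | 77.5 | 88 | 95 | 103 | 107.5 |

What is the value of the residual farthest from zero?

r = -2.5

F=4: d̂ = 22 + 8·4 = 54; r = 52.5 − 54 = -1.5
F=5: d̂ = 22 + 8·5 = 62; r = 63 − 62 = 1
F=6: d̂ = 22 + 8·6 = 70; r = 69.5 − 70 = -0.5
F=7: d̂ = 22 + 8·7 = 78; r = 77.5 − 78 = -0.5
F=8: d̂ = 22 + 8·8 = 86; r = 88 − 86 = 2
F=9: d̂ = 22 + 8·9 = 94; r = 95 − 94 = 1
F=10: d̂ = 22 + 8·10 = 102; r = 103 − 102 = 1
F=11: d̂ = 22 + 8·11 = 110; r = 107.5 − 110 = -2.5
Largest |r| is 2.5 at F = 11, residual -2.5.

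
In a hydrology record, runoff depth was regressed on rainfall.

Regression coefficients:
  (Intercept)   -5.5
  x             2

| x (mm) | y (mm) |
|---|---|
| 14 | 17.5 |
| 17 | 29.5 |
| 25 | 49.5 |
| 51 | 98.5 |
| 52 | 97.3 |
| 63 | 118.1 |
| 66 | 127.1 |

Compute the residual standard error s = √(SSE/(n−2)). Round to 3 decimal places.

x=14: ŷ = -5.5 + 2·14 = 22.5; r = 17.5 − 22.5 = -5
x=17: ŷ = -5.5 + 2·17 = 28.5; r = 29.5 − 28.5 = 1
x=25: ŷ = -5.5 + 2·25 = 44.5; r = 49.5 − 44.5 = 5
x=51: ŷ = -5.5 + 2·51 = 96.5; r = 98.5 − 96.5 = 2
x=52: ŷ = -5.5 + 2·52 = 98.5; r = 97.3 − 98.5 = -1.2
x=63: ŷ = -5.5 + 2·63 = 120.5; r = 118.1 − 120.5 = -2.4
x=66: ŷ = -5.5 + 2·66 = 126.5; r = 127.1 − 126.5 = 0.6
SSE = 25 + 1 + 25 + 4 + 1.44 + 5.76 + 0.36 = 62.56
s = √(62.56/5) = √12.512 ≈ 3.537

s = 3.537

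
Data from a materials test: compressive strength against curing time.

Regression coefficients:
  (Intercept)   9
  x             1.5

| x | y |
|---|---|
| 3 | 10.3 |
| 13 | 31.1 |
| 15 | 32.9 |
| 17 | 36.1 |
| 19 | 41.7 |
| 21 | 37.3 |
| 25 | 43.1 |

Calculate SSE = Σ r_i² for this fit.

x=3: ŷ = 9 + 1.5·3 = 13.5; r = 10.3 − 13.5 = -3.2
x=13: ŷ = 9 + 1.5·13 = 28.5; r = 31.1 − 28.5 = 2.6
x=15: ŷ = 9 + 1.5·15 = 31.5; r = 32.9 − 31.5 = 1.4
x=17: ŷ = 9 + 1.5·17 = 34.5; r = 36.1 − 34.5 = 1.6
x=19: ŷ = 9 + 1.5·19 = 37.5; r = 41.7 − 37.5 = 4.2
x=21: ŷ = 9 + 1.5·21 = 40.5; r = 37.3 − 40.5 = -3.2
x=25: ŷ = 9 + 1.5·25 = 46.5; r = 43.1 − 46.5 = -3.4
SSE = 10.24 + 6.76 + 1.96 + 2.56 + 17.64 + 10.24 + 11.56 = 60.96

SSE = 60.96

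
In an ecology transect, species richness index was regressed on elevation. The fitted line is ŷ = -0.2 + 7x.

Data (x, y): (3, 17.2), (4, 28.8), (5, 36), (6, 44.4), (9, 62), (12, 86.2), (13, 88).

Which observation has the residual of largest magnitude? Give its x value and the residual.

x=3: ŷ = -0.2 + 7·3 = 20.8; r = 17.2 − 20.8 = -3.6
x=4: ŷ = -0.2 + 7·4 = 27.8; r = 28.8 − 27.8 = 1
x=5: ŷ = -0.2 + 7·5 = 34.8; r = 36 − 34.8 = 1.2
x=6: ŷ = -0.2 + 7·6 = 41.8; r = 44.4 − 41.8 = 2.6
x=9: ŷ = -0.2 + 7·9 = 62.8; r = 62 − 62.8 = -0.8
x=12: ŷ = -0.2 + 7·12 = 83.8; r = 86.2 − 83.8 = 2.4
x=13: ŷ = -0.2 + 7·13 = 90.8; r = 88 − 90.8 = -2.8
Largest |r| is 3.6 at x = 3, residual -3.6.

x = 3, r = -3.6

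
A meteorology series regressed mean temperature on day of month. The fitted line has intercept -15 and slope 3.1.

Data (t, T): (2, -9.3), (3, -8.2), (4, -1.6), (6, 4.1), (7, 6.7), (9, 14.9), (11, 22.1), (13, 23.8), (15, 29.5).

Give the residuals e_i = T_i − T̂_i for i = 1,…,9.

t=2: T̂ = -15 + 3.1·2 = -8.8; e = -9.3 − (-8.8) = -0.5
t=3: T̂ = -15 + 3.1·3 = -5.7; e = -8.2 − (-5.7) = -2.5
t=4: T̂ = -15 + 3.1·4 = -2.6; e = -1.6 − (-2.6) = 1
t=6: T̂ = -15 + 3.1·6 = 3.6; e = 4.1 − 3.6 = 0.5
t=7: T̂ = -15 + 3.1·7 = 6.7; e = 6.7 − 6.7 = 0
t=9: T̂ = -15 + 3.1·9 = 12.9; e = 14.9 − 12.9 = 2
t=11: T̂ = -15 + 3.1·11 = 19.1; e = 22.1 − 19.1 = 3
t=13: T̂ = -15 + 3.1·13 = 25.3; e = 23.8 − 25.3 = -1.5
t=15: T̂ = -15 + 3.1·15 = 31.5; e = 29.5 − 31.5 = -2

-0.5, -2.5, 1, 0.5, 0, 2, 3, -1.5, -2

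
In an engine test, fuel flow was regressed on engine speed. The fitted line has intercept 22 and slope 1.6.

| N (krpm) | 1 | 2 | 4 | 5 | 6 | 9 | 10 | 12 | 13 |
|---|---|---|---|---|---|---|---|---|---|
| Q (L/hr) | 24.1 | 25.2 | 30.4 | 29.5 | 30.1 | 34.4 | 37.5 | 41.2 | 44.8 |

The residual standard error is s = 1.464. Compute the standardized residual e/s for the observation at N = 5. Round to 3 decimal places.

-0.342

ŷ = 22 + 1.6·5 = 30
e = 29.5 − 30 = -0.5
e/s = -0.5 / 1.464 = -0.342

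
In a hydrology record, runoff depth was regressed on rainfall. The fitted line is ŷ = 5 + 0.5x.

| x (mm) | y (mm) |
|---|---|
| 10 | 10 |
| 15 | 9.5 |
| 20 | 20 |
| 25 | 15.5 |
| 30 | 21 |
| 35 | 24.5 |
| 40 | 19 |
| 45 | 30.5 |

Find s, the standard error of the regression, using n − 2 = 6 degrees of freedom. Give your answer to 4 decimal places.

s = 3.8297

x=10: ŷ = 5 + 0.5·10 = 10; e = 10 − 10 = 0
x=15: ŷ = 5 + 0.5·15 = 12.5; e = 9.5 − 12.5 = -3
x=20: ŷ = 5 + 0.5·20 = 15; e = 20 − 15 = 5
x=25: ŷ = 5 + 0.5·25 = 17.5; e = 15.5 − 17.5 = -2
x=30: ŷ = 5 + 0.5·30 = 20; e = 21 − 20 = 1
x=35: ŷ = 5 + 0.5·35 = 22.5; e = 24.5 − 22.5 = 2
x=40: ŷ = 5 + 0.5·40 = 25; e = 19 − 25 = -6
x=45: ŷ = 5 + 0.5·45 = 27.5; e = 30.5 − 27.5 = 3
SSE = 0 + 9 + 25 + 4 + 1 + 4 + 36 + 9 = 88
s = √(88/6) = √14.6667 ≈ 3.8297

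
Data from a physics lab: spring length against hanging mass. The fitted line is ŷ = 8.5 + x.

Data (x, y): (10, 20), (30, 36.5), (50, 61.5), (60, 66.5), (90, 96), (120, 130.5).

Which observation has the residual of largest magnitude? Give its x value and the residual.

x=10: ŷ = 8.5 + 10 = 18.5; r = 20 − 18.5 = 1.5
x=30: ŷ = 8.5 + 30 = 38.5; r = 36.5 − 38.5 = -2
x=50: ŷ = 8.5 + 50 = 58.5; r = 61.5 − 58.5 = 3
x=60: ŷ = 8.5 + 60 = 68.5; r = 66.5 − 68.5 = -2
x=90: ŷ = 8.5 + 90 = 98.5; r = 96 − 98.5 = -2.5
x=120: ŷ = 8.5 + 120 = 128.5; r = 130.5 − 128.5 = 2
Largest |r| is 3 at x = 50, residual 3.

x = 50, r = 3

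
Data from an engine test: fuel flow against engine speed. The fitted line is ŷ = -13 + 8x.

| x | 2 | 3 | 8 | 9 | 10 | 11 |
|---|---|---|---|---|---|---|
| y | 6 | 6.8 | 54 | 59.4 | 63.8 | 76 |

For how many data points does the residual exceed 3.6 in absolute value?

1

x=2: ŷ = -13 + 8·2 = 3; r = 6 − 3 = 3
x=3: ŷ = -13 + 8·3 = 11; r = 6.8 − 11 = -4.2
x=8: ŷ = -13 + 8·8 = 51; r = 54 − 51 = 3
x=9: ŷ = -13 + 8·9 = 59; r = 59.4 − 59 = 0.4
x=10: ŷ = -13 + 8·10 = 67; r = 63.8 − 67 = -3.2
x=11: ŷ = -13 + 8·11 = 75; r = 76 − 75 = 1
|r| > 3.6: x=3 (|r|=4.2) → 1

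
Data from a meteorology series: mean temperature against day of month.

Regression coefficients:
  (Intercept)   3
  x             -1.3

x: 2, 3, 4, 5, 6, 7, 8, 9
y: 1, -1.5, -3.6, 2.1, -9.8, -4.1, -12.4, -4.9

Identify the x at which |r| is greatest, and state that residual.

x = 5, r = 5.6

x=2: ŷ = 3 − 1.3·2 = 0.4; r = 1 − 0.4 = 0.6
x=3: ŷ = 3 − 1.3·3 = -0.9; r = -1.5 − (-0.9) = -0.6
x=4: ŷ = 3 − 1.3·4 = -2.2; r = -3.6 − (-2.2) = -1.4
x=5: ŷ = 3 − 1.3·5 = -3.5; r = 2.1 − (-3.5) = 5.6
x=6: ŷ = 3 − 1.3·6 = -4.8; r = -9.8 − (-4.8) = -5
x=7: ŷ = 3 − 1.3·7 = -6.1; r = -4.1 − (-6.1) = 2
x=8: ŷ = 3 − 1.3·8 = -7.4; r = -12.4 − (-7.4) = -5
x=9: ŷ = 3 − 1.3·9 = -8.7; r = -4.9 − (-8.7) = 3.8
Largest |r| is 5.6 at x = 5, residual 5.6.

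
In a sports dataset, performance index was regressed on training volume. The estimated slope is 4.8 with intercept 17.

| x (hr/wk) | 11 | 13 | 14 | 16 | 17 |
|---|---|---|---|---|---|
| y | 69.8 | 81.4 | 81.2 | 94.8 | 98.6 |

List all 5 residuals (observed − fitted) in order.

0, 2, -3, 1, 0

x=11: ŷ = 17 + 4.8·11 = 69.8; e = 69.8 − 69.8 = 0
x=13: ŷ = 17 + 4.8·13 = 79.4; e = 81.4 − 79.4 = 2
x=14: ŷ = 17 + 4.8·14 = 84.2; e = 81.2 − 84.2 = -3
x=16: ŷ = 17 + 4.8·16 = 93.8; e = 94.8 − 93.8 = 1
x=17: ŷ = 17 + 4.8·17 = 98.6; e = 98.6 − 98.6 = 0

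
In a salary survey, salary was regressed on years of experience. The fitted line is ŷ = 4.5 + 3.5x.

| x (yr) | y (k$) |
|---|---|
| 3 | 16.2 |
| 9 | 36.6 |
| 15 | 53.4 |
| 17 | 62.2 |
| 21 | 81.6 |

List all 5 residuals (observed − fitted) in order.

x=3: ŷ = 4.5 + 3.5·3 = 15; e = 16.2 − 15 = 1.2
x=9: ŷ = 4.5 + 3.5·9 = 36; e = 36.6 − 36 = 0.6
x=15: ŷ = 4.5 + 3.5·15 = 57; e = 53.4 − 57 = -3.6
x=17: ŷ = 4.5 + 3.5·17 = 64; e = 62.2 − 64 = -1.8
x=21: ŷ = 4.5 + 3.5·21 = 78; e = 81.6 − 78 = 3.6

1.2, 0.6, -3.6, -1.8, 3.6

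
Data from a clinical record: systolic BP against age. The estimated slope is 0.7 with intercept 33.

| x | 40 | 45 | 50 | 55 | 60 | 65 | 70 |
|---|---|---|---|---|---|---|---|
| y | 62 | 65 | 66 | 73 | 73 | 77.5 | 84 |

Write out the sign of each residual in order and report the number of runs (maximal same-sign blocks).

x=40: ŷ = 33 + 0.7·40 = 61; e = 62 − 61 = 1
x=45: ŷ = 33 + 0.7·45 = 64.5; e = 65 − 64.5 = 0.5
x=50: ŷ = 33 + 0.7·50 = 68; e = 66 − 68 = -2
x=55: ŷ = 33 + 0.7·55 = 71.5; e = 73 − 71.5 = 1.5
x=60: ŷ = 33 + 0.7·60 = 75; e = 73 − 75 = -2
x=65: ŷ = 33 + 0.7·65 = 78.5; e = 77.5 − 78.5 = -1
x=70: ŷ = 33 + 0.7·70 = 82; e = 84 − 82 = 2
Signs: + + − + − − +
Runs: +×2, −×1, +×1, −×2, +×1 → 5

5 runs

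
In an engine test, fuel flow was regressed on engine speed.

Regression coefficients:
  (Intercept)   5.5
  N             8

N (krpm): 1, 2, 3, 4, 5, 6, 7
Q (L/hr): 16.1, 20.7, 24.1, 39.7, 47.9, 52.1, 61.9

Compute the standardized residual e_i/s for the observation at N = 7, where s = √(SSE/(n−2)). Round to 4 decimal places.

N=1: ŷ = 5.5 + 8·1 = 13.5; e = 16.1 − 13.5 = 2.6
N=2: ŷ = 5.5 + 8·2 = 21.5; e = 20.7 − 21.5 = -0.8
N=3: ŷ = 5.5 + 8·3 = 29.5; e = 24.1 − 29.5 = -5.4
N=4: ŷ = 5.5 + 8·4 = 37.5; e = 39.7 − 37.5 = 2.2
N=5: ŷ = 5.5 + 8·5 = 45.5; e = 47.9 − 45.5 = 2.4
N=6: ŷ = 5.5 + 8·6 = 53.5; e = 52.1 − 53.5 = -1.4
N=7: ŷ = 5.5 + 8·7 = 61.5; e = 61.9 − 61.5 = 0.4
SSE = 6.76 + 0.64 + 29.16 + 4.84 + 5.76 + 1.96 + 0.16 = 49.28
s = √(49.28/5) = 3.13943
e/s = 0.4 / 3.13943 = 0.1274

0.1274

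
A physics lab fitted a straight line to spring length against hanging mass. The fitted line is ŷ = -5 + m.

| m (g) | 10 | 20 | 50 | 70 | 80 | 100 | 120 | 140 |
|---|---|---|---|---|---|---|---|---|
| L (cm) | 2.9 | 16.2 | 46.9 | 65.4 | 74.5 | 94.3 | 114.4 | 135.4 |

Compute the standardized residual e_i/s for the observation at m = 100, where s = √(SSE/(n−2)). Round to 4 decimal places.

-0.5198

m=10: ŷ = -5 + 10 = 5; e = 2.9 − 5 = -2.1
m=20: ŷ = -5 + 20 = 15; e = 16.2 − 15 = 1.2
m=50: ŷ = -5 + 50 = 45; e = 46.9 − 45 = 1.9
m=70: ŷ = -5 + 70 = 65; e = 65.4 − 65 = 0.4
m=80: ŷ = -5 + 80 = 75; e = 74.5 − 75 = -0.5
m=100: ŷ = -5 + 100 = 95; e = 94.3 − 95 = -0.7
m=120: ŷ = -5 + 120 = 115; e = 114.4 − 115 = -0.6
m=140: ŷ = -5 + 140 = 135; e = 135.4 − 135 = 0.4
SSE = 4.41 + 1.44 + 3.61 + 0.16 + 0.25 + 0.49 + 0.36 + 0.16 = 10.88
s = √(10.88/6) = 1.3466
e/s = -0.7 / 1.3466 = -0.5198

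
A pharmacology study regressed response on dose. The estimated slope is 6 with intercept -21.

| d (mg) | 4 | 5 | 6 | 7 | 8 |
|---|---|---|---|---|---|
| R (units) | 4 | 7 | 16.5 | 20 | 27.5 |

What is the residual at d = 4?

e = 1

ŷ = -21 + 6·4 = 3
e = 4 − 3 = 1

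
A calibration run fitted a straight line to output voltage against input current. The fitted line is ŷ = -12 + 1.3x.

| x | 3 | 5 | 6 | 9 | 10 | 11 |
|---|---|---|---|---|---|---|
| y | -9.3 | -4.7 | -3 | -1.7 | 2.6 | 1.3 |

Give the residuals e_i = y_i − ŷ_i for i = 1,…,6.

x=3: ŷ = -12 + 1.3·3 = -8.1; e = -9.3 − (-8.1) = -1.2
x=5: ŷ = -12 + 1.3·5 = -5.5; e = -4.7 − (-5.5) = 0.8
x=6: ŷ = -12 + 1.3·6 = -4.2; e = -3 − (-4.2) = 1.2
x=9: ŷ = -12 + 1.3·9 = -0.3; e = -1.7 − (-0.3) = -1.4
x=10: ŷ = -12 + 1.3·10 = 1; e = 2.6 − 1 = 1.6
x=11: ŷ = -12 + 1.3·11 = 2.3; e = 1.3 − 2.3 = -1

-1.2, 0.8, 1.2, -1.4, 1.6, -1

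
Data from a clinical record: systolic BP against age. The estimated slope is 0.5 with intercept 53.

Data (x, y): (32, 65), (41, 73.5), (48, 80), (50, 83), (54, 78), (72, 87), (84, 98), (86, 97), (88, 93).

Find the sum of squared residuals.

x=32: ŷ = 53 + 0.5·32 = 69; r = 65 − 69 = -4
x=41: ŷ = 53 + 0.5·41 = 73.5; r = 73.5 − 73.5 = 0
x=48: ŷ = 53 + 0.5·48 = 77; r = 80 − 77 = 3
x=50: ŷ = 53 + 0.5·50 = 78; r = 83 − 78 = 5
x=54: ŷ = 53 + 0.5·54 = 80; r = 78 − 80 = -2
x=72: ŷ = 53 + 0.5·72 = 89; r = 87 − 89 = -2
x=84: ŷ = 53 + 0.5·84 = 95; r = 98 − 95 = 3
x=86: ŷ = 53 + 0.5·86 = 96; r = 97 − 96 = 1
x=88: ŷ = 53 + 0.5·88 = 97; r = 93 − 97 = -4
SSE = 16 + 0 + 9 + 25 + 4 + 4 + 9 + 1 + 16 = 84

SSE = 84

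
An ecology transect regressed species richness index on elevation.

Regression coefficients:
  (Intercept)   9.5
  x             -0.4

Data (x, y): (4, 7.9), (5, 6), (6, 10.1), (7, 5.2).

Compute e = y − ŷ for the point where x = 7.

ŷ = 9.5 − 0.4·7 = 6.7
e = 5.2 − 6.7 = -1.5

e = -1.5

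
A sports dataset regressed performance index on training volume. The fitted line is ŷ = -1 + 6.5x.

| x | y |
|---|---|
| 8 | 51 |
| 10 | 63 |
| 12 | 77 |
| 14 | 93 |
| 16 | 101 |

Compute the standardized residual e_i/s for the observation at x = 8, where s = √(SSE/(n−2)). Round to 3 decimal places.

x=8: ŷ = -1 + 6.5·8 = 51; e = 51 − 51 = 0
x=10: ŷ = -1 + 6.5·10 = 64; e = 63 − 64 = -1
x=12: ŷ = -1 + 6.5·12 = 77; e = 77 − 77 = 0
x=14: ŷ = -1 + 6.5·14 = 90; e = 93 − 90 = 3
x=16: ŷ = -1 + 6.5·16 = 103; e = 101 − 103 = -2
SSE = 0 + 1 + 0 + 9 + 4 = 14
s = √(14/3) = 2.16025
e/s = 0 / 2.16025 = 0.000

0.000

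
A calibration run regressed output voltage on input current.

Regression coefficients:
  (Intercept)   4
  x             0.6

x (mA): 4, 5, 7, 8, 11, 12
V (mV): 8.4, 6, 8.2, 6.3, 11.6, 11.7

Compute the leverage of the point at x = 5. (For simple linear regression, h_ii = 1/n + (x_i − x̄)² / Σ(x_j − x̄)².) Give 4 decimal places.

h = 0.3246

x̄ = (4 + 5 + 7 + 8 + 11 + 12)/6 = 7.83333
Σ(x − x̄)² = 14.6944 + 8.02778 + 0.694444 + 0.0277778 + 10.0278 + 17.3611 = 50.8333
h = 1/6 + (-2.83333)²/50.8333 = 0.166667 + 0.157923 = 0.3246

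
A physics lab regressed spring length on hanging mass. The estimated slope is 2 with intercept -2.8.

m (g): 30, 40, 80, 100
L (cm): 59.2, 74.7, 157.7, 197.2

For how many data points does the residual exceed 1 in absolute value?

m=30: L̂ = -2.8 + 2·30 = 57.2; e = 59.2 − 57.2 = 2
m=40: L̂ = -2.8 + 2·40 = 77.2; e = 74.7 − 77.2 = -2.5
m=80: L̂ = -2.8 + 2·80 = 157.2; e = 157.7 − 157.2 = 0.5
m=100: L̂ = -2.8 + 2·100 = 197.2; e = 197.2 − 197.2 = 0
|e| > 1: m=30 (|e|=2), m=40 (|e|=2.5) → 2

2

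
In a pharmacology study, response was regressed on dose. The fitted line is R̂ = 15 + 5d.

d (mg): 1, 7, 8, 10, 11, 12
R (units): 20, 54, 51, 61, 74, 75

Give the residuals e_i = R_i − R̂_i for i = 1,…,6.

0, 4, -4, -4, 4, 0

d=1: R̂ = 15 + 5·1 = 20; e = 20 − 20 = 0
d=7: R̂ = 15 + 5·7 = 50; e = 54 − 50 = 4
d=8: R̂ = 15 + 5·8 = 55; e = 51 − 55 = -4
d=10: R̂ = 15 + 5·10 = 65; e = 61 − 65 = -4
d=11: R̂ = 15 + 5·11 = 70; e = 74 − 70 = 4
d=12: R̂ = 15 + 5·12 = 75; e = 75 − 75 = 0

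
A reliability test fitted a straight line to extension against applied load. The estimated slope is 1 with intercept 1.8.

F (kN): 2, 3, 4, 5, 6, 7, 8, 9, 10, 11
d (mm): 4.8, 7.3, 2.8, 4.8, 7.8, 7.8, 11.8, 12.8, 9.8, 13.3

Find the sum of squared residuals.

F=2: ŷ = 1.8 + 2 = 3.8; e = 4.8 − 3.8 = 1
F=3: ŷ = 1.8 + 3 = 4.8; e = 7.3 − 4.8 = 2.5
F=4: ŷ = 1.8 + 4 = 5.8; e = 2.8 − 5.8 = -3
F=5: ŷ = 1.8 + 5 = 6.8; e = 4.8 − 6.8 = -2
F=6: ŷ = 1.8 + 6 = 7.8; e = 7.8 − 7.8 = 0
F=7: ŷ = 1.8 + 7 = 8.8; e = 7.8 − 8.8 = -1
F=8: ŷ = 1.8 + 8 = 9.8; e = 11.8 − 9.8 = 2
F=9: ŷ = 1.8 + 9 = 10.8; e = 12.8 − 10.8 = 2
F=10: ŷ = 1.8 + 10 = 11.8; e = 9.8 − 11.8 = -2
F=11: ŷ = 1.8 + 11 = 12.8; e = 13.3 − 12.8 = 0.5
SSE = 1 + 6.25 + 9 + 4 + 0 + 1 + 4 + 4 + 4 + 0.25 = 33.5

SSE = 33.5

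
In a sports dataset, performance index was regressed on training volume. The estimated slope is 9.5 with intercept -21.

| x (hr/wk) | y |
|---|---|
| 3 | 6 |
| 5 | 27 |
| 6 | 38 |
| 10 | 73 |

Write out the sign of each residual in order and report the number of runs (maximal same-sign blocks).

3 runs

x=3: ŷ = -21 + 9.5·3 = 7.5; r = 6 − 7.5 = -1.5
x=5: ŷ = -21 + 9.5·5 = 26.5; r = 27 − 26.5 = 0.5
x=6: ŷ = -21 + 9.5·6 = 36; r = 38 − 36 = 2
x=10: ŷ = -21 + 9.5·10 = 74; r = 73 − 74 = -1
Signs: − + + −
Runs: −×1, +×2, −×1 → 3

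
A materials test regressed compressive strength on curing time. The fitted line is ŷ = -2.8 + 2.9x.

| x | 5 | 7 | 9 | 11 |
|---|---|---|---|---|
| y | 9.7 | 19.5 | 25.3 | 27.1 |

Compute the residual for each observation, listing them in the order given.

-2, 2, 2, -2

x=5: ŷ = -2.8 + 2.9·5 = 11.7; r = 9.7 − 11.7 = -2
x=7: ŷ = -2.8 + 2.9·7 = 17.5; r = 19.5 − 17.5 = 2
x=9: ŷ = -2.8 + 2.9·9 = 23.3; r = 25.3 − 23.3 = 2
x=11: ŷ = -2.8 + 2.9·11 = 29.1; r = 27.1 − 29.1 = -2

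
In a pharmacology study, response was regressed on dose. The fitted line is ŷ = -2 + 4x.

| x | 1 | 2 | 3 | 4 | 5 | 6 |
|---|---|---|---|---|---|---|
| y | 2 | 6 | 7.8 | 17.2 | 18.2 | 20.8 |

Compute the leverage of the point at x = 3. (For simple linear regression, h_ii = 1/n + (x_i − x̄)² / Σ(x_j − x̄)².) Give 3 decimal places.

h = 0.181

x̄ = (1 + 2 + 3 + 4 + 5 + 6)/6 = 3.5
Σ(x − x̄)² = 6.25 + 2.25 + 0.25 + 0.25 + 2.25 + 6.25 = 17.5
h = 1/6 + (-0.5)²/17.5 = 0.166667 + 0.0142857 = 0.181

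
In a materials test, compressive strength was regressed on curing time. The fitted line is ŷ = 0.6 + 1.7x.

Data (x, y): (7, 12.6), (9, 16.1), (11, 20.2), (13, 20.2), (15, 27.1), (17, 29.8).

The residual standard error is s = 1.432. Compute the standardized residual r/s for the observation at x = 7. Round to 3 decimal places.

0.070

ŷ = 0.6 + 1.7·7 = 12.5
r = 12.6 − 12.5 = 0.1
r/s = 0.1 / 1.432 = 0.070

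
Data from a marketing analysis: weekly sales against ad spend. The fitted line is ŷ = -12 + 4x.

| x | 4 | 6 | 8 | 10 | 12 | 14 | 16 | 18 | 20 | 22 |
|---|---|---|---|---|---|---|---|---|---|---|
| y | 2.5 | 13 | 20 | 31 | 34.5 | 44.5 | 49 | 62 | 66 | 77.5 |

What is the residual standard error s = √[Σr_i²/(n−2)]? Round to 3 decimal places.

s = 2.062

x=4: ŷ = -12 + 4·4 = 4; r = 2.5 − 4 = -1.5
x=6: ŷ = -12 + 4·6 = 12; r = 13 − 12 = 1
x=8: ŷ = -12 + 4·8 = 20; r = 20 − 20 = 0
x=10: ŷ = -12 + 4·10 = 28; r = 31 − 28 = 3
x=12: ŷ = -12 + 4·12 = 36; r = 34.5 − 36 = -1.5
x=14: ŷ = -12 + 4·14 = 44; r = 44.5 − 44 = 0.5
x=16: ŷ = -12 + 4·16 = 52; r = 49 − 52 = -3
x=18: ŷ = -12 + 4·18 = 60; r = 62 − 60 = 2
x=20: ŷ = -12 + 4·20 = 68; r = 66 − 68 = -2
x=22: ŷ = -12 + 4·22 = 76; r = 77.5 − 76 = 1.5
SSE = 2.25 + 1 + 0 + 9 + 2.25 + 0.25 + 9 + 4 + 4 + 2.25 = 34
s = √(34/8) = √4.25 ≈ 2.062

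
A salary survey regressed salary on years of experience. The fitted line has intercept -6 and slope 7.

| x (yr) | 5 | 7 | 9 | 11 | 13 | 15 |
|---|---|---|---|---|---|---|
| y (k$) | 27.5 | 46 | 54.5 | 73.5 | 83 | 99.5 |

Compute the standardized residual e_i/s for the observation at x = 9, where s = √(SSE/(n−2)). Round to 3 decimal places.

-0.945

x=5: ŷ = -6 + 7·5 = 29; e = 27.5 − 29 = -1.5
x=7: ŷ = -6 + 7·7 = 43; e = 46 − 43 = 3
x=9: ŷ = -6 + 7·9 = 57; e = 54.5 − 57 = -2.5
x=11: ŷ = -6 + 7·11 = 71; e = 73.5 − 71 = 2.5
x=13: ŷ = -6 + 7·13 = 85; e = 83 − 85 = -2
x=15: ŷ = -6 + 7·15 = 99; e = 99.5 − 99 = 0.5
SSE = 2.25 + 9 + 6.25 + 6.25 + 4 + 0.25 = 28
s = √(28/4) = 2.64575
e/s = -2.5 / 2.64575 = -0.945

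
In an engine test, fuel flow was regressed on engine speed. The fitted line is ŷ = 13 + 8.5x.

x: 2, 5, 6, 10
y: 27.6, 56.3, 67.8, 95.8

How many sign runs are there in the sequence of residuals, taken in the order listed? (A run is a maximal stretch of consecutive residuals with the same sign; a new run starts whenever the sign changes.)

x=2: ŷ = 13 + 8.5·2 = 30; e = 27.6 − 30 = -2.4
x=5: ŷ = 13 + 8.5·5 = 55.5; e = 56.3 − 55.5 = 0.8
x=6: ŷ = 13 + 8.5·6 = 64; e = 67.8 − 64 = 3.8
x=10: ŷ = 13 + 8.5·10 = 98; e = 95.8 − 98 = -2.2
Signs: − + + −
Runs: −×1, +×2, −×1 → 3

3 runs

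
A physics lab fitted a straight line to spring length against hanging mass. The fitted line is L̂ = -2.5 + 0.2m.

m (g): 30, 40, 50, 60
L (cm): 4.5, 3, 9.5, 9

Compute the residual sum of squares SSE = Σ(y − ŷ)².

SSE = 11.5

m=30: L̂ = -2.5 + 0.2·30 = 3.5; e = 4.5 − 3.5 = 1
m=40: L̂ = -2.5 + 0.2·40 = 5.5; e = 3 − 5.5 = -2.5
m=50: L̂ = -2.5 + 0.2·50 = 7.5; e = 9.5 − 7.5 = 2
m=60: L̂ = -2.5 + 0.2·60 = 9.5; e = 9 − 9.5 = -0.5
SSE = 1 + 6.25 + 4 + 0.25 = 11.5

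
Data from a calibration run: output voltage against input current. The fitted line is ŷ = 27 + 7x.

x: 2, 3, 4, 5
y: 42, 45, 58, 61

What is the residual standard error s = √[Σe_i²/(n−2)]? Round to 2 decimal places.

s = 3.16

x=2: ŷ = 27 + 7·2 = 41; e = 42 − 41 = 1
x=3: ŷ = 27 + 7·3 = 48; e = 45 − 48 = -3
x=4: ŷ = 27 + 7·4 = 55; e = 58 − 55 = 3
x=5: ŷ = 27 + 7·5 = 62; e = 61 − 62 = -1
SSE = 1 + 9 + 9 + 1 = 20
s = √(20/2) = √10 ≈ 3.16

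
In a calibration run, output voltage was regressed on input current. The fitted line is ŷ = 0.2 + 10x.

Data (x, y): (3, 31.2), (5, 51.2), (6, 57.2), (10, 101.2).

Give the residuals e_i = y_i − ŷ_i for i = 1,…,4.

1, 1, -3, 1

x=3: ŷ = 0.2 + 10·3 = 30.2; e = 31.2 − 30.2 = 1
x=5: ŷ = 0.2 + 10·5 = 50.2; e = 51.2 − 50.2 = 1
x=6: ŷ = 0.2 + 10·6 = 60.2; e = 57.2 − 60.2 = -3
x=10: ŷ = 0.2 + 10·10 = 100.2; e = 101.2 − 100.2 = 1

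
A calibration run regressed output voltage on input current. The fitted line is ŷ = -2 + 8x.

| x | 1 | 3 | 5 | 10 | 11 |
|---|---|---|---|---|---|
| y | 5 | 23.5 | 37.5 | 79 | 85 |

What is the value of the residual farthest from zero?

x=1: ŷ = -2 + 8·1 = 6; r = 5 − 6 = -1
x=3: ŷ = -2 + 8·3 = 22; r = 23.5 − 22 = 1.5
x=5: ŷ = -2 + 8·5 = 38; r = 37.5 − 38 = -0.5
x=10: ŷ = -2 + 8·10 = 78; r = 79 − 78 = 1
x=11: ŷ = -2 + 8·11 = 86; r = 85 − 86 = -1
Largest |r| is 1.5 at x = 3, residual 1.5.

r = 1.5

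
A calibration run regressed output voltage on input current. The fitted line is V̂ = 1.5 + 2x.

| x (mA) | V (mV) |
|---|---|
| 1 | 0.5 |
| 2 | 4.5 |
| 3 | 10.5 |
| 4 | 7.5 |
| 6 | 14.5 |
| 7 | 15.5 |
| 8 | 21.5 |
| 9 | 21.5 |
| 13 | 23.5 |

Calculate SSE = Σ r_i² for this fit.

SSE = 60

x=1: V̂ = 1.5 + 2·1 = 3.5; r = 0.5 − 3.5 = -3
x=2: V̂ = 1.5 + 2·2 = 5.5; r = 4.5 − 5.5 = -1
x=3: V̂ = 1.5 + 2·3 = 7.5; r = 10.5 − 7.5 = 3
x=4: V̂ = 1.5 + 2·4 = 9.5; r = 7.5 − 9.5 = -2
x=6: V̂ = 1.5 + 2·6 = 13.5; r = 14.5 − 13.5 = 1
x=7: V̂ = 1.5 + 2·7 = 15.5; r = 15.5 − 15.5 = 0
x=8: V̂ = 1.5 + 2·8 = 17.5; r = 21.5 − 17.5 = 4
x=9: V̂ = 1.5 + 2·9 = 19.5; r = 21.5 − 19.5 = 2
x=13: V̂ = 1.5 + 2·13 = 27.5; r = 23.5 − 27.5 = -4
SSE = 9 + 1 + 9 + 4 + 1 + 0 + 16 + 4 + 16 = 60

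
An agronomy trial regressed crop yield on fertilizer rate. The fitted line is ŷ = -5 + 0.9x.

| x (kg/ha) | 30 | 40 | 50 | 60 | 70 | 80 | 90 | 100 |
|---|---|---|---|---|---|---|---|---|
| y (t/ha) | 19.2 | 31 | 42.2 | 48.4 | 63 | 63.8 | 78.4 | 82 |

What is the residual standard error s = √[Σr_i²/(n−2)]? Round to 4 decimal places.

s = 3.2414

x=30: ŷ = -5 + 0.9·30 = 22; r = 19.2 − 22 = -2.8
x=40: ŷ = -5 + 0.9·40 = 31; r = 31 − 31 = 0
x=50: ŷ = -5 + 0.9·50 = 40; r = 42.2 − 40 = 2.2
x=60: ŷ = -5 + 0.9·60 = 49; r = 48.4 − 49 = -0.6
x=70: ŷ = -5 + 0.9·70 = 58; r = 63 − 58 = 5
x=80: ŷ = -5 + 0.9·80 = 67; r = 63.8 − 67 = -3.2
x=90: ŷ = -5 + 0.9·90 = 76; r = 78.4 − 76 = 2.4
x=100: ŷ = -5 + 0.9·100 = 85; r = 82 − 85 = -3
SSE = 7.84 + 0 + 4.84 + 0.36 + 25 + 10.24 + 5.76 + 9 = 63.04
s = √(63.04/6) = √10.5067 ≈ 3.2414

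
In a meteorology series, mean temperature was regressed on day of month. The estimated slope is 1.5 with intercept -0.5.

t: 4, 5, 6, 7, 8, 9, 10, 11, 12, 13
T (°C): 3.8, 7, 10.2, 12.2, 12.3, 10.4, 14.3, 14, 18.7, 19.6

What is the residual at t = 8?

T̂ = -0.5 + 1.5·8 = 11.5
e = 12.3 − 11.5 = 0.8

e = 0.8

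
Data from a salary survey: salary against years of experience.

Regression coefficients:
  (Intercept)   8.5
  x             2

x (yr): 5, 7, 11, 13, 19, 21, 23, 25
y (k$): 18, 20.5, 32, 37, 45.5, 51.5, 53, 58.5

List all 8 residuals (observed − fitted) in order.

x=5: ŷ = 8.5 + 2·5 = 18.5; e = 18 − 18.5 = -0.5
x=7: ŷ = 8.5 + 2·7 = 22.5; e = 20.5 − 22.5 = -2
x=11: ŷ = 8.5 + 2·11 = 30.5; e = 32 − 30.5 = 1.5
x=13: ŷ = 8.5 + 2·13 = 34.5; e = 37 − 34.5 = 2.5
x=19: ŷ = 8.5 + 2·19 = 46.5; e = 45.5 − 46.5 = -1
x=21: ŷ = 8.5 + 2·21 = 50.5; e = 51.5 − 50.5 = 1
x=23: ŷ = 8.5 + 2·23 = 54.5; e = 53 − 54.5 = -1.5
x=25: ŷ = 8.5 + 2·25 = 58.5; e = 58.5 − 58.5 = 0

-0.5, -2, 1.5, 2.5, -1, 1, -1.5, 0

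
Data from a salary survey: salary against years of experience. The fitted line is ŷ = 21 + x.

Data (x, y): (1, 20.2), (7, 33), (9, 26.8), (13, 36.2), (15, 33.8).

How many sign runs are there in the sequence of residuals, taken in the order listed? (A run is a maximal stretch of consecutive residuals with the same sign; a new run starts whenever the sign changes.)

x=1: ŷ = 21 + 1 = 22; r = 20.2 − 22 = -1.8
x=7: ŷ = 21 + 7 = 28; r = 33 − 28 = 5
x=9: ŷ = 21 + 9 = 30; r = 26.8 − 30 = -3.2
x=13: ŷ = 21 + 13 = 34; r = 36.2 − 34 = 2.2
x=15: ŷ = 21 + 15 = 36; r = 33.8 − 36 = -2.2
Signs: − + − + −
Runs: −×1, +×1, −×1, +×1, −×1 → 5

5 runs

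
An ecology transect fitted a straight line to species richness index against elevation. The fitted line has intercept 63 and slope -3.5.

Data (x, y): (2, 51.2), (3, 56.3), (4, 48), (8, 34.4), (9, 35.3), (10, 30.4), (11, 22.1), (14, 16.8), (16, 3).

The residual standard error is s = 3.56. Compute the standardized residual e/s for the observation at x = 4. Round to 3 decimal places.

ŷ = 63 − 3.5·4 = 49
e = 48 − 49 = -1
e/s = -1 / 3.56 = -0.281

-0.281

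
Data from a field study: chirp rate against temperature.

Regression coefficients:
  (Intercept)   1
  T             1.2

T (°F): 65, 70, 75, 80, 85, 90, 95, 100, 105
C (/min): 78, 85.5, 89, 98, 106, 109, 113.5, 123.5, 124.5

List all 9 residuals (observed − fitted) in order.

T=65: Ĉ = 1 + 1.2·65 = 79; r = 78 − 79 = -1
T=70: Ĉ = 1 + 1.2·70 = 85; r = 85.5 − 85 = 0.5
T=75: Ĉ = 1 + 1.2·75 = 91; r = 89 − 91 = -2
T=80: Ĉ = 1 + 1.2·80 = 97; r = 98 − 97 = 1
T=85: Ĉ = 1 + 1.2·85 = 103; r = 106 − 103 = 3
T=90: Ĉ = 1 + 1.2·90 = 109; r = 109 − 109 = 0
T=95: Ĉ = 1 + 1.2·95 = 115; r = 113.5 − 115 = -1.5
T=100: Ĉ = 1 + 1.2·100 = 121; r = 123.5 − 121 = 2.5
T=105: Ĉ = 1 + 1.2·105 = 127; r = 124.5 − 127 = -2.5

-1, 0.5, -2, 1, 3, 0, -1.5, 2.5, -2.5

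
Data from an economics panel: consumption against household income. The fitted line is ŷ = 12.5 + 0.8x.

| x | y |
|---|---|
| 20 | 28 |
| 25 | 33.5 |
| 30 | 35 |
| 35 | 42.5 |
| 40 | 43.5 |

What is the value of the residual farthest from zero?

e = 2

x=20: ŷ = 12.5 + 0.8·20 = 28.5; e = 28 − 28.5 = -0.5
x=25: ŷ = 12.5 + 0.8·25 = 32.5; e = 33.5 − 32.5 = 1
x=30: ŷ = 12.5 + 0.8·30 = 36.5; e = 35 − 36.5 = -1.5
x=35: ŷ = 12.5 + 0.8·35 = 40.5; e = 42.5 − 40.5 = 2
x=40: ŷ = 12.5 + 0.8·40 = 44.5; e = 43.5 − 44.5 = -1
Largest |e| is 2 at x = 35, residual 2.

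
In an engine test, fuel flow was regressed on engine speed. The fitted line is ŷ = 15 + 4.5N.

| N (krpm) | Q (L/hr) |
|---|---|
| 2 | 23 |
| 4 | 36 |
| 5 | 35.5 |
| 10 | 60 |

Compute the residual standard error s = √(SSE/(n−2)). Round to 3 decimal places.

s = 2.646

N=2: ŷ = 15 + 4.5·2 = 24; e = 23 − 24 = -1
N=4: ŷ = 15 + 4.5·4 = 33; e = 36 − 33 = 3
N=5: ŷ = 15 + 4.5·5 = 37.5; e = 35.5 − 37.5 = -2
N=10: ŷ = 15 + 4.5·10 = 60; e = 60 − 60 = 0
SSE = 1 + 9 + 4 + 0 = 14
s = √(14/2) = √7 ≈ 2.646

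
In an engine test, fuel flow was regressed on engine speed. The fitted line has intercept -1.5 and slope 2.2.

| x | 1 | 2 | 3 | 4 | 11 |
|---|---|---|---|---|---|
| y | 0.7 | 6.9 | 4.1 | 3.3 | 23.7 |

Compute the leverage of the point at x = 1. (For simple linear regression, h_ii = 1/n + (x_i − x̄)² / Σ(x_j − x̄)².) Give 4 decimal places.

h = 0.3631

x̄ = (1 + 2 + 3 + 4 + 11)/5 = 4.2
Σ(x − x̄)² = 10.24 + 4.84 + 1.44 + 0.04 + 46.24 = 62.8
h = 1/5 + (-3.2)²/62.8 = 0.2 + 0.163057 = 0.3631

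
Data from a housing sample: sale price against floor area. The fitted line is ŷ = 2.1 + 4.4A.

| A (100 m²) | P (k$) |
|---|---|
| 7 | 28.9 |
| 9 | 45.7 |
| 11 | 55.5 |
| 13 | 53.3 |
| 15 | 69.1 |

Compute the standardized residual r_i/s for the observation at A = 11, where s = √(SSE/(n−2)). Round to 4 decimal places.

0.8932

A=7: ŷ = 2.1 + 4.4·7 = 32.9; r = 28.9 − 32.9 = -4
A=9: ŷ = 2.1 + 4.4·9 = 41.7; r = 45.7 − 41.7 = 4
A=11: ŷ = 2.1 + 4.4·11 = 50.5; r = 55.5 − 50.5 = 5
A=13: ŷ = 2.1 + 4.4·13 = 59.3; r = 53.3 − 59.3 = -6
A=15: ŷ = 2.1 + 4.4·15 = 68.1; r = 69.1 − 68.1 = 1
SSE = 16 + 16 + 25 + 36 + 1 = 94
s = √(94/3) = 5.59762
r/s = 5 / 5.59762 = 0.8932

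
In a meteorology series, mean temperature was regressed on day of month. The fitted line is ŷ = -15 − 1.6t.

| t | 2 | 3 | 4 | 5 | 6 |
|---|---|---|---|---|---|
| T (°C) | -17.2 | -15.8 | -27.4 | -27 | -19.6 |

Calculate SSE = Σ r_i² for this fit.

t=2: ŷ = -15 − 1.6·2 = -18.2; r = -17.2 − (-18.2) = 1
t=3: ŷ = -15 − 1.6·3 = -19.8; r = -15.8 − (-19.8) = 4
t=4: ŷ = -15 − 1.6·4 = -21.4; r = -27.4 − (-21.4) = -6
t=5: ŷ = -15 − 1.6·5 = -23; r = -27 − (-23) = -4
t=6: ŷ = -15 − 1.6·6 = -24.6; r = -19.6 − (-24.6) = 5
SSE = 1 + 16 + 36 + 16 + 25 = 94

SSE = 94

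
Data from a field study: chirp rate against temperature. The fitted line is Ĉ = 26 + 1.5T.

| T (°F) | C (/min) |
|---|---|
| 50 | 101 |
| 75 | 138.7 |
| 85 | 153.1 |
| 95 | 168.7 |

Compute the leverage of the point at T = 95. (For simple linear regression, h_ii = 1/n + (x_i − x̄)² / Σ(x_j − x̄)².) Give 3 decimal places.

h = 0.564

T̄ = (50 + 75 + 85 + 95)/4 = 76.25
Σ(T − T̄)² = 689.062 + 1.5625 + 76.5625 + 351.562 = 1118.75
h = 1/4 + (18.75)²/1118.75 = 0.25 + 0.314246 = 0.564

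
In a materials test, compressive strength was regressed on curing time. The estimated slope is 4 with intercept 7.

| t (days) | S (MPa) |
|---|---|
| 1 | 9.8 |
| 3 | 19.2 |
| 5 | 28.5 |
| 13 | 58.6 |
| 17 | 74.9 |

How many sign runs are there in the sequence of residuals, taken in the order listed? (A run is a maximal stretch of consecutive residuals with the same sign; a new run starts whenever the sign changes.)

3 runs

t=1: ŷ = 7 + 4·1 = 11; r = 9.8 − 11 = -1.2
t=3: ŷ = 7 + 4·3 = 19; r = 19.2 − 19 = 0.2
t=5: ŷ = 7 + 4·5 = 27; r = 28.5 − 27 = 1.5
t=13: ŷ = 7 + 4·13 = 59; r = 58.6 − 59 = -0.4
t=17: ŷ = 7 + 4·17 = 75; r = 74.9 − 75 = -0.1
Signs: − + + − −
Runs: −×1, +×2, −×2 → 3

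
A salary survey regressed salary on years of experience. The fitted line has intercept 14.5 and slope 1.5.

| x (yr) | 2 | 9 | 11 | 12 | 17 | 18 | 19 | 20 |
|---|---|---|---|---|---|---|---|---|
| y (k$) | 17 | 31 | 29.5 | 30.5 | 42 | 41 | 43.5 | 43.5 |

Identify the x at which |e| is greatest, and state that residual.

x=2: ŷ = 14.5 + 1.5·2 = 17.5; e = 17 − 17.5 = -0.5
x=9: ŷ = 14.5 + 1.5·9 = 28; e = 31 − 28 = 3
x=11: ŷ = 14.5 + 1.5·11 = 31; e = 29.5 − 31 = -1.5
x=12: ŷ = 14.5 + 1.5·12 = 32.5; e = 30.5 − 32.5 = -2
x=17: ŷ = 14.5 + 1.5·17 = 40; e = 42 − 40 = 2
x=18: ŷ = 14.5 + 1.5·18 = 41.5; e = 41 − 41.5 = -0.5
x=19: ŷ = 14.5 + 1.5·19 = 43; e = 43.5 − 43 = 0.5
x=20: ŷ = 14.5 + 1.5·20 = 44.5; e = 43.5 − 44.5 = -1
Largest |e| is 3 at x = 9, residual 3.

x = 9, e = 3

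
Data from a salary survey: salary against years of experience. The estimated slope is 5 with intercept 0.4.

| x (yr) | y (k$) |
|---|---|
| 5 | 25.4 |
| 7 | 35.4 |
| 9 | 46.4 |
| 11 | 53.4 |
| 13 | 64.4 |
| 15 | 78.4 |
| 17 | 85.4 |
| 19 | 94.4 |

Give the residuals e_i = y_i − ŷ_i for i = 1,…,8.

0, 0, 1, -2, -1, 3, 0, -1

x=5: ŷ = 0.4 + 5·5 = 25.4; e = 25.4 − 25.4 = 0
x=7: ŷ = 0.4 + 5·7 = 35.4; e = 35.4 − 35.4 = 0
x=9: ŷ = 0.4 + 5·9 = 45.4; e = 46.4 − 45.4 = 1
x=11: ŷ = 0.4 + 5·11 = 55.4; e = 53.4 − 55.4 = -2
x=13: ŷ = 0.4 + 5·13 = 65.4; e = 64.4 − 65.4 = -1
x=15: ŷ = 0.4 + 5·15 = 75.4; e = 78.4 − 75.4 = 3
x=17: ŷ = 0.4 + 5·17 = 85.4; e = 85.4 − 85.4 = 0
x=19: ŷ = 0.4 + 5·19 = 95.4; e = 94.4 − 95.4 = -1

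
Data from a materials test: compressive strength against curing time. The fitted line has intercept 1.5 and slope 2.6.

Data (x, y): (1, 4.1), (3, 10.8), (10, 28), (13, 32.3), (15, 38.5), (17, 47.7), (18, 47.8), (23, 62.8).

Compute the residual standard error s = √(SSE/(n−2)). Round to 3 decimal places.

s = 1.915

x=1: ŷ = 1.5 + 2.6·1 = 4.1; e = 4.1 − 4.1 = 0
x=3: ŷ = 1.5 + 2.6·3 = 9.3; e = 10.8 − 9.3 = 1.5
x=10: ŷ = 1.5 + 2.6·10 = 27.5; e = 28 − 27.5 = 0.5
x=13: ŷ = 1.5 + 2.6·13 = 35.3; e = 32.3 − 35.3 = -3
x=15: ŷ = 1.5 + 2.6·15 = 40.5; e = 38.5 − 40.5 = -2
x=17: ŷ = 1.5 + 2.6·17 = 45.7; e = 47.7 − 45.7 = 2
x=18: ŷ = 1.5 + 2.6·18 = 48.3; e = 47.8 − 48.3 = -0.5
x=23: ŷ = 1.5 + 2.6·23 = 61.3; e = 62.8 − 61.3 = 1.5
SSE = 0 + 2.25 + 0.25 + 9 + 4 + 4 + 0.25 + 2.25 = 22
s = √(22/6) = √3.66667 ≈ 1.915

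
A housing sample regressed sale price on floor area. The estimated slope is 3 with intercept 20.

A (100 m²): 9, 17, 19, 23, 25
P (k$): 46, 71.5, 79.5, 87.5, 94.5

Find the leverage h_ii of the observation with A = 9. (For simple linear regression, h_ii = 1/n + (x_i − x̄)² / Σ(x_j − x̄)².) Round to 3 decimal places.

h = 0.794

Ā = (9 + 17 + 19 + 23 + 25)/5 = 18.6
Σ(A − Ā)² = 92.16 + 2.56 + 0.16 + 19.36 + 40.96 = 155.2
h = 1/5 + (-9.6)²/155.2 = 0.2 + 0.593814 = 0.794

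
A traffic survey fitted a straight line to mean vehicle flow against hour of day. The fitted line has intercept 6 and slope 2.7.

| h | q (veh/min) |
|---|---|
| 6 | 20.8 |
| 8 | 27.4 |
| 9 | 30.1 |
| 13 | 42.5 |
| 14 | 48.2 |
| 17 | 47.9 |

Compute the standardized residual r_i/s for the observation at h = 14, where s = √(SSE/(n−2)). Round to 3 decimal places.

1.403

h=6: ŷ = 6 + 2.7·6 = 22.2; r = 20.8 − 22.2 = -1.4
h=8: ŷ = 6 + 2.7·8 = 27.6; r = 27.4 − 27.6 = -0.2
h=9: ŷ = 6 + 2.7·9 = 30.3; r = 30.1 − 30.3 = -0.2
h=13: ŷ = 6 + 2.7·13 = 41.1; r = 42.5 − 41.1 = 1.4
h=14: ŷ = 6 + 2.7·14 = 43.8; r = 48.2 − 43.8 = 4.4
h=17: ŷ = 6 + 2.7·17 = 51.9; r = 47.9 − 51.9 = -4
SSE = 1.96 + 0.04 + 0.04 + 1.96 + 19.36 + 16 = 39.36
s = √(39.36/4) = 3.13688
r/s = 4.4 / 3.13688 = 1.403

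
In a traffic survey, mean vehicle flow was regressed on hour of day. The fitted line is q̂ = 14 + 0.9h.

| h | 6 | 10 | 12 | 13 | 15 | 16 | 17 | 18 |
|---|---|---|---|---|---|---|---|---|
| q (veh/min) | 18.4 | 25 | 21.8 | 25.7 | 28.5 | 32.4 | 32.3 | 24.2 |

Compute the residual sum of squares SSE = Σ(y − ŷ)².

h=6: q̂ = 14 + 0.9·6 = 19.4; e = 18.4 − 19.4 = -1
h=10: q̂ = 14 + 0.9·10 = 23; e = 25 − 23 = 2
h=12: q̂ = 14 + 0.9·12 = 24.8; e = 21.8 − 24.8 = -3
h=13: q̂ = 14 + 0.9·13 = 25.7; e = 25.7 − 25.7 = 0
h=15: q̂ = 14 + 0.9·15 = 27.5; e = 28.5 − 27.5 = 1
h=16: q̂ = 14 + 0.9·16 = 28.4; e = 32.4 − 28.4 = 4
h=17: q̂ = 14 + 0.9·17 = 29.3; e = 32.3 − 29.3 = 3
h=18: q̂ = 14 + 0.9·18 = 30.2; e = 24.2 − 30.2 = -6
SSE = 1 + 4 + 9 + 0 + 1 + 16 + 9 + 36 = 76

SSE = 76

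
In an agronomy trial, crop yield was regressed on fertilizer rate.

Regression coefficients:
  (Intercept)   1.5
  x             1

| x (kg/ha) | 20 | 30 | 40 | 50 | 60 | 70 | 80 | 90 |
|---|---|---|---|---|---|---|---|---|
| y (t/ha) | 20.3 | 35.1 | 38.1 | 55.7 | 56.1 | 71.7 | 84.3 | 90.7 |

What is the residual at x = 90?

e = -0.8

ŷ = 1.5 + 90 = 91.5
e = 90.7 − 91.5 = -0.8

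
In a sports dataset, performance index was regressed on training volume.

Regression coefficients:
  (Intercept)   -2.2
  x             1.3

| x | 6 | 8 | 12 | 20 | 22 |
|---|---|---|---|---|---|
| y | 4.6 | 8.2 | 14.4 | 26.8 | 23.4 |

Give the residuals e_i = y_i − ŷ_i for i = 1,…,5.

-1, 0, 1, 3, -3

x=6: ŷ = -2.2 + 1.3·6 = 5.6; e = 4.6 − 5.6 = -1
x=8: ŷ = -2.2 + 1.3·8 = 8.2; e = 8.2 − 8.2 = 0
x=12: ŷ = -2.2 + 1.3·12 = 13.4; e = 14.4 − 13.4 = 1
x=20: ŷ = -2.2 + 1.3·20 = 23.8; e = 26.8 − 23.8 = 3
x=22: ŷ = -2.2 + 1.3·22 = 26.4; e = 23.4 − 26.4 = -3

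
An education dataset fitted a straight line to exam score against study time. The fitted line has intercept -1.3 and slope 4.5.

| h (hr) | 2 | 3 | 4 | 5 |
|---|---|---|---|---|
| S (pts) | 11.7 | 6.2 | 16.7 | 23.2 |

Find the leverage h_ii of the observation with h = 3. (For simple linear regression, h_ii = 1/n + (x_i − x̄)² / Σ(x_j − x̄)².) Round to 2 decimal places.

h = 0.30

h̄ = (2 + 3 + 4 + 5)/4 = 3.5
Σ(h − h̄)² = 2.25 + 0.25 + 0.25 + 2.25 = 5
h = 1/4 + (-0.5)²/5 = 0.25 + 0.05 = 0.30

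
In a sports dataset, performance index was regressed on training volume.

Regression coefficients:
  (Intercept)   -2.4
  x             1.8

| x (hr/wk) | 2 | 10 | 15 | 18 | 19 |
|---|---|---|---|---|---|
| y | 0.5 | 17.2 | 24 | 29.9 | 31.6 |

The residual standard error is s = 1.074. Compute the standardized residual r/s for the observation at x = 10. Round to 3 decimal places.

ŷ = -2.4 + 1.8·10 = 15.6
r = 17.2 − 15.6 = 1.6
r/s = 1.6 / 1.074 = 1.490

1.490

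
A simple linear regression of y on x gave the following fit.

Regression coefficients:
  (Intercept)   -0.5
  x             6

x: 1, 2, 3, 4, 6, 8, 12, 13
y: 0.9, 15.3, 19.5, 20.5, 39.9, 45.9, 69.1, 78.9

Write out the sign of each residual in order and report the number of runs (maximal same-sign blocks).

6 runs

x=1: ŷ = -0.5 + 6·1 = 5.5; r = 0.9 − 5.5 = -4.6
x=2: ŷ = -0.5 + 6·2 = 11.5; r = 15.3 − 11.5 = 3.8
x=3: ŷ = -0.5 + 6·3 = 17.5; r = 19.5 − 17.5 = 2
x=4: ŷ = -0.5 + 6·4 = 23.5; r = 20.5 − 23.5 = -3
x=6: ŷ = -0.5 + 6·6 = 35.5; r = 39.9 − 35.5 = 4.4
x=8: ŷ = -0.5 + 6·8 = 47.5; r = 45.9 − 47.5 = -1.6
x=12: ŷ = -0.5 + 6·12 = 71.5; r = 69.1 − 71.5 = -2.4
x=13: ŷ = -0.5 + 6·13 = 77.5; r = 78.9 − 77.5 = 1.4
Signs: − + + − + − − +
Runs: −×1, +×2, −×1, +×1, −×2, +×1 → 6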